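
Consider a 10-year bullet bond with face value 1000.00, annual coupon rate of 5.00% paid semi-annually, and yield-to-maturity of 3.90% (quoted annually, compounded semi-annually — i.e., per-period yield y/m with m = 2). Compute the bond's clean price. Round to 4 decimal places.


Answer: Price = 1090.3683

Derivation:
Coupon per period c = face * coupon_rate / m = 25.000000
Periods per year m = 2; per-period yield y/m = 0.019500
Number of cashflows N = 20
Cashflows (t years, CF_t, discount factor 1/(1+y/m)^(m*t), PV):
  t = 0.5000: CF_t = 25.000000, DF = 0.980873, PV = 24.521824
  t = 1.0000: CF_t = 25.000000, DF = 0.962112, PV = 24.052795
  t = 1.5000: CF_t = 25.000000, DF = 0.943709, PV = 23.592737
  t = 2.0000: CF_t = 25.000000, DF = 0.925659, PV = 23.141478
  t = 2.5000: CF_t = 25.000000, DF = 0.907954, PV = 22.698850
  t = 3.0000: CF_t = 25.000000, DF = 0.890588, PV = 22.264689
  t = 3.5000: CF_t = 25.000000, DF = 0.873553, PV = 21.838832
  t = 4.0000: CF_t = 25.000000, DF = 0.856845, PV = 21.421120
  t = 4.5000: CF_t = 25.000000, DF = 0.840456, PV = 21.011397
  t = 5.0000: CF_t = 25.000000, DF = 0.824380, PV = 20.609512
  t = 5.5000: CF_t = 25.000000, DF = 0.808613, PV = 20.215313
  t = 6.0000: CF_t = 25.000000, DF = 0.793146, PV = 19.828655
  t = 6.5000: CF_t = 25.000000, DF = 0.777976, PV = 19.449391
  t = 7.0000: CF_t = 25.000000, DF = 0.763095, PV = 19.077382
  t = 7.5000: CF_t = 25.000000, DF = 0.748500, PV = 18.712489
  t = 8.0000: CF_t = 25.000000, DF = 0.734183, PV = 18.354575
  t = 8.5000: CF_t = 25.000000, DF = 0.720140, PV = 18.003506
  t = 9.0000: CF_t = 25.000000, DF = 0.706366, PV = 17.659153
  t = 9.5000: CF_t = 25.000000, DF = 0.692855, PV = 17.321386
  t = 10.0000: CF_t = 1025.000000, DF = 0.679603, PV = 696.593252
Price P = sum_t PV_t = 1090.368336


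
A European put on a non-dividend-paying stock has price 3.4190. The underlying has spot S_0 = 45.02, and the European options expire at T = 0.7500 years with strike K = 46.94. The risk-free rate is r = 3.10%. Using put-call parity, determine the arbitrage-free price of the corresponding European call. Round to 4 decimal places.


Put-call parity: C - P = S_0 * exp(-qT) - K * exp(-rT).
S_0 * exp(-qT) = 45.0200 * 1.00000000 = 45.02000000
K * exp(-rT) = 46.9400 * 0.97701820 = 45.86123425
C = P + S*exp(-qT) - K*exp(-rT)
C = 3.4190 + 45.02000000 - 45.86123425 = 2.5778

Answer: Call price = 2.5778


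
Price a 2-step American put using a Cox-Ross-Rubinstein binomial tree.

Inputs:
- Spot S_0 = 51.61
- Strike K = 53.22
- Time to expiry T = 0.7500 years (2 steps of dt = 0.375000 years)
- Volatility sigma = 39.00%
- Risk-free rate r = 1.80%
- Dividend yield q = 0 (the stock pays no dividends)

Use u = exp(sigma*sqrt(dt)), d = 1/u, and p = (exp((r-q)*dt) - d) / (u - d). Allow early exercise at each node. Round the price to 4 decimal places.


dt = T/N = 0.375000
u = exp(sigma*sqrt(dt)) = 1.269757; d = 1/u = 0.787552
p = (exp((r-q)*dt) - d) / (u - d) = 0.454621
Discount per step: exp(-r*dt) = 0.993273
Stock lattice S(k, i) with i counting down-moves:
  k=0: S(0,0) = 51.6100
  k=1: S(1,0) = 65.5321; S(1,1) = 40.6456
  k=2: S(2,0) = 83.2099; S(2,1) = 51.6100; S(2,2) = 32.0105
Terminal payoffs V(N, i) = max(K - S_T, 0):
  V(2,0) = 0.000000; V(2,1) = 1.610000; V(2,2) = 21.209469
Backward induction: V(k, i) = exp(-r*dt) * [p * V(k+1, i) + (1-p) * V(k+1, i+1)]; then take max(V_cont, immediate exercise) for American.
  V(1,0) = exp(-r*dt) * [p*0.000000 + (1-p)*1.610000] = 0.872153; exercise = 0.000000; V(1,0) = max -> 0.872153
  V(1,1) = exp(-r*dt) * [p*1.610000 + (1-p)*21.209469] = 12.216390; exercise = 12.574416; V(1,1) = max -> 12.574416
  V(0,0) = exp(-r*dt) * [p*0.872153 + (1-p)*12.574416] = 7.205514; exercise = 1.610000; V(0,0) = max -> 7.205514

Answer: Price = V(0,0) = 7.2055


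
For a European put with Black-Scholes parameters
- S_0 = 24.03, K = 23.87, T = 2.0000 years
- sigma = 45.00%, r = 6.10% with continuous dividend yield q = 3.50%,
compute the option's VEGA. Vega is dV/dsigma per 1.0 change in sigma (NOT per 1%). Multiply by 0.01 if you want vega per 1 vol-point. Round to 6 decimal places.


d1 = 0.4104057334; d2 = -0.2259903697
phi(d1) = 0.3667206229; exp(-qT) = 0.9323938199; exp(-rT) = 0.8851483685
Vega = S * exp(-qT) * phi(d1) * sqrt(T) = 24.0300 * 0.9323938199 * 0.3667206229 * 1.4142135624 = 11.619929

Answer: Vega = 11.619929


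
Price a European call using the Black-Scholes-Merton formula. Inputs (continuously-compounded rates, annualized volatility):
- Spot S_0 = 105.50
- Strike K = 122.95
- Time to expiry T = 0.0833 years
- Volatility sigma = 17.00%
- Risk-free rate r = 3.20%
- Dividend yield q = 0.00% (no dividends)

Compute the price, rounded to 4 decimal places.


Answer: Price = 0.0017

Derivation:
d1 = (ln(S/K) + (r - q + 0.5*sigma^2) * T) / (sigma * sqrt(T)) = -3.04081650
d2 = d1 - sigma * sqrt(T) = -3.08988146
exp(-rT) = 0.99733795; exp(-qT) = 1.00000000
C = S_0 * exp(-qT) * N(d1) - K * exp(-rT) * N(d2)
N(d1) = 0.00117969; N(d2) = 0.00100118
C = 105.5000 * 1.00000000 * 0.00117969 - 122.9500 * 0.99733795 * 0.00100118 = 0.0017


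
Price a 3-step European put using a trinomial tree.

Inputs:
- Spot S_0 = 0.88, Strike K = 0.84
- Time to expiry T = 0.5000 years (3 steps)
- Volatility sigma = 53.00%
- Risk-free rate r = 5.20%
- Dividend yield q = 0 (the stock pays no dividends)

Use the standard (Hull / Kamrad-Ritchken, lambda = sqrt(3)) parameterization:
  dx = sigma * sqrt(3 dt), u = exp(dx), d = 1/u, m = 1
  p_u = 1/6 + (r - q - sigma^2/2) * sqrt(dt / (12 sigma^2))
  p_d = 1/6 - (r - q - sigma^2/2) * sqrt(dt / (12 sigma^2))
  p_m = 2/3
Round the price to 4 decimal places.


Answer: Price = V(0,0) = 0.0926

Derivation:
dt = T/N = 0.166667; dx = sigma*sqrt(3*dt) = 0.374767
u = exp(dx) = 1.454652; d = 1/u = 0.687450
p_u = 0.146999, p_m = 0.666667, p_d = 0.186334
Discount per step: exp(-r*dt) = 0.991371
Stock lattice S(k, j) with j the centered position index:
  k=0: S(0,+0) = 0.8800
  k=1: S(1,-1) = 0.6050; S(1,+0) = 0.8800; S(1,+1) = 1.2801
  k=2: S(2,-2) = 0.4159; S(2,-1) = 0.6050; S(2,+0) = 0.8800; S(2,+1) = 1.2801; S(2,+2) = 1.8621
  k=3: S(3,-3) = 0.2859; S(3,-2) = 0.4159; S(3,-1) = 0.6050; S(3,+0) = 0.8800; S(3,+1) = 1.2801; S(3,+2) = 1.8621; S(3,+3) = 2.7087
Terminal payoffs V(N, j) = max(K - S_T, 0):
  V(3,-3) = 0.554106; V(3,-2) = 0.424123; V(3,-1) = 0.235044; V(3,+0) = 0.000000; V(3,+1) = 0.000000; V(3,+2) = 0.000000; V(3,+3) = 0.000000
Backward induction: V(k, j) = exp(-r*dt) * [p_u * V(k+1, j+1) + p_m * V(k+1, j) + p_d * V(k+1, j-1)]
  V(2,-2) = exp(-r*dt) * [p_u*0.235044 + p_m*0.424123 + p_d*0.554106] = 0.416920
  V(2,-1) = exp(-r*dt) * [p_u*0.000000 + p_m*0.235044 + p_d*0.424123] = 0.233691
  V(2,+0) = exp(-r*dt) * [p_u*0.000000 + p_m*0.000000 + p_d*0.235044] = 0.043419
  V(2,+1) = exp(-r*dt) * [p_u*0.000000 + p_m*0.000000 + p_d*0.000000] = 0.000000
  V(2,+2) = exp(-r*dt) * [p_u*0.000000 + p_m*0.000000 + p_d*0.000000] = 0.000000
  V(1,-1) = exp(-r*dt) * [p_u*0.043419 + p_m*0.233691 + p_d*0.416920] = 0.237793
  V(1,+0) = exp(-r*dt) * [p_u*0.000000 + p_m*0.043419 + p_d*0.233691] = 0.071865
  V(1,+1) = exp(-r*dt) * [p_u*0.000000 + p_m*0.000000 + p_d*0.043419] = 0.008021
  V(0,+0) = exp(-r*dt) * [p_u*0.008021 + p_m*0.071865 + p_d*0.237793] = 0.092592


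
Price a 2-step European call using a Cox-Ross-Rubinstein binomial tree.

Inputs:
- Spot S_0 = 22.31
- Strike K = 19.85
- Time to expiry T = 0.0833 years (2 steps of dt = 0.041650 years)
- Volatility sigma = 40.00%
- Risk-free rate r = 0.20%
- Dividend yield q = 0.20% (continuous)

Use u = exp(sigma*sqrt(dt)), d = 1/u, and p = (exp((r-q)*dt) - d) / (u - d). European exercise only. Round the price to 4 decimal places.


Answer: Price = V(0,0) = 2.7035

Derivation:
dt = T/N = 0.041650
u = exp(sigma*sqrt(dt)) = 1.085058; d = 1/u = 0.921610
p = (exp((r-q)*dt) - d) / (u - d) = 0.479603
Discount per step: exp(-r*dt) = 0.999917
Stock lattice S(k, i) with i counting down-moves:
  k=0: S(0,0) = 22.3100
  k=1: S(1,0) = 24.2076; S(1,1) = 20.5611
  k=2: S(2,0) = 26.2667; S(2,1) = 22.3100; S(2,2) = 18.9493
Terminal payoffs V(N, i) = max(S_T - K, 0):
  V(2,0) = 6.416692; V(2,1) = 2.460000; V(2,2) = 0.000000
Backward induction: V(k, i) = exp(-r*dt) * [p * V(k+1, i) + (1-p) * V(k+1, i+1)].
  V(1,0) = exp(-r*dt) * [p*6.416692 + (1-p)*2.460000] = 4.357278
  V(1,1) = exp(-r*dt) * [p*2.460000 + (1-p)*0.000000] = 1.179725
  V(0,0) = exp(-r*dt) * [p*4.357278 + (1-p)*1.179725] = 2.703464


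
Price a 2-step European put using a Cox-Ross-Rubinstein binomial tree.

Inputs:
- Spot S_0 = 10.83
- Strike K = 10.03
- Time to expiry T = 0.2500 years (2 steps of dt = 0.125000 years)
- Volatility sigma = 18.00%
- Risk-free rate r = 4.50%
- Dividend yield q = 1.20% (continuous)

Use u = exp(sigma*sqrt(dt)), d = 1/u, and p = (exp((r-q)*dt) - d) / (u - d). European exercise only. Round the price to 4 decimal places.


Answer: Price = V(0,0) = 0.1142

Derivation:
dt = T/N = 0.125000
u = exp(sigma*sqrt(dt)) = 1.065708; d = 1/u = 0.938343
p = (exp((r-q)*dt) - d) / (u - d) = 0.516550
Discount per step: exp(-r*dt) = 0.994391
Stock lattice S(k, i) with i counting down-moves:
  k=0: S(0,0) = 10.8300
  k=1: S(1,0) = 11.5416; S(1,1) = 10.1623
  k=2: S(2,0) = 12.3000; S(2,1) = 10.8300; S(2,2) = 9.5357
Terminal payoffs V(N, i) = max(K - S_T, 0):
  V(2,0) = 0.000000; V(2,1) = 0.000000; V(2,2) = 0.494317
Backward induction: V(k, i) = exp(-r*dt) * [p * V(k+1, i) + (1-p) * V(k+1, i+1)].
  V(1,0) = exp(-r*dt) * [p*0.000000 + (1-p)*0.000000] = 0.000000
  V(1,1) = exp(-r*dt) * [p*0.000000 + (1-p)*0.494317] = 0.237637
  V(0,0) = exp(-r*dt) * [p*0.000000 + (1-p)*0.237637] = 0.114241


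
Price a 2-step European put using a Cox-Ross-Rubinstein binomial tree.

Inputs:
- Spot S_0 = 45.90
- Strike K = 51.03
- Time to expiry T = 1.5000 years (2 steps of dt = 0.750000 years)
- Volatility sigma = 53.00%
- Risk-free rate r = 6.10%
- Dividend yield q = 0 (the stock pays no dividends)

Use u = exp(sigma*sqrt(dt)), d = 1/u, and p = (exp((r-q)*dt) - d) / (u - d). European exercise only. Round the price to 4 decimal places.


Answer: Price = V(0,0) = 11.7796

Derivation:
dt = T/N = 0.750000
u = exp(sigma*sqrt(dt)) = 1.582480; d = 1/u = 0.631919
p = (exp((r-q)*dt) - d) / (u - d) = 0.436472
Discount per step: exp(-r*dt) = 0.955281
Stock lattice S(k, i) with i counting down-moves:
  k=0: S(0,0) = 45.9000
  k=1: S(1,0) = 72.6358; S(1,1) = 29.0051
  k=2: S(2,0) = 114.9448; S(2,1) = 45.9000; S(2,2) = 18.3289
Terminal payoffs V(N, i) = max(K - S_T, 0):
  V(2,0) = 0.000000; V(2,1) = 5.130000; V(2,2) = 32.701116
Backward induction: V(k, i) = exp(-r*dt) * [p * V(k+1, i) + (1-p) * V(k+1, i+1)].
  V(1,0) = exp(-r*dt) * [p*0.000000 + (1-p)*5.130000] = 2.761620
  V(1,1) = exp(-r*dt) * [p*5.130000 + (1-p)*32.701116] = 19.742877
  V(0,0) = exp(-r*dt) * [p*2.761620 + (1-p)*19.742877] = 11.779599


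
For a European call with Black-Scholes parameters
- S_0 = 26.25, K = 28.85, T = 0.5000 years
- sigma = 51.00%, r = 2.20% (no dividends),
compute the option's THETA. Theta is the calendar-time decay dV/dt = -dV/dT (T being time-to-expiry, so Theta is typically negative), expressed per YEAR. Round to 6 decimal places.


Answer: Theta = -3.985234

Derivation:
d1 = -0.0510753042; d2 = -0.4116997626
phi(d1) = 0.3984222619; exp(-qT) = 1.0000000000; exp(-rT) = 0.9890602788
Theta = -S*exp(-qT)*phi(d1)*sigma/(2*sqrt(T)) - r*K*exp(-rT)*N(d2) + q*S*exp(-qT)*N(d1)
N(d1) = 0.4796327573; N(d2) = 0.3402797495; sqrt(T) = 0.7071067812
Term 1 = -26.2500 * 1.0000000000 * 0.3984222619 * 0.5100 / (2 * 0.7071067812) = -3.7716213258
Term 2 = -0.0220 * 28.8500 * 0.9890602788 * 0.3402797495 = -0.2136128446
Term 3 = 0 (no dividend yield, q = 0)
Theta = -3.7716213258 + (-0.2136128446) + (0.0000000000) = -3.985234


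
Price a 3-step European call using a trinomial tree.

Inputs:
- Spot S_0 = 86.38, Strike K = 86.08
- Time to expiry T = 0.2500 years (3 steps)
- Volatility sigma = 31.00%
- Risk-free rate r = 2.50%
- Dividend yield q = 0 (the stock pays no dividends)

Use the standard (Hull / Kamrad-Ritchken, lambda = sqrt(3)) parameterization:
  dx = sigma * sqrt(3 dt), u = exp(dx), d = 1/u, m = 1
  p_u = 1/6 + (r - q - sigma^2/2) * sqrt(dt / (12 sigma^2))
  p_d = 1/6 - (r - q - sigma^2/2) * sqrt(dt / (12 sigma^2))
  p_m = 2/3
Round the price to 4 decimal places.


dt = T/N = 0.083333; dx = sigma*sqrt(3*dt) = 0.155000
u = exp(dx) = 1.167658; d = 1/u = 0.856415
p_u = 0.160470, p_m = 0.666667, p_d = 0.172863
Discount per step: exp(-r*dt) = 0.997919
Stock lattice S(k, j) with j the centered position index:
  k=0: S(0,+0) = 86.3800
  k=1: S(1,-1) = 73.9771; S(1,+0) = 86.3800; S(1,+1) = 100.8623
  k=2: S(2,-2) = 63.3551; S(2,-1) = 73.9771; S(2,+0) = 86.3800; S(2,+1) = 100.8623; S(2,+2) = 117.7727
  k=3: S(3,-3) = 54.2583; S(3,-2) = 63.3551; S(3,-1) = 73.9771; S(3,+0) = 86.3800; S(3,+1) = 100.8623; S(3,+2) = 117.7727; S(3,+3) = 137.5182
Terminal payoffs V(N, j) = max(S_T - K, 0):
  V(3,-3) = 0.000000; V(3,-2) = 0.000000; V(3,-1) = 0.000000; V(3,+0) = 0.300000; V(3,+1) = 14.782295; V(3,+2) = 31.692661; V(3,+3) = 51.438186
Backward induction: V(k, j) = exp(-r*dt) * [p_u * V(k+1, j+1) + p_m * V(k+1, j) + p_d * V(k+1, j-1)]
  V(2,-2) = exp(-r*dt) * [p_u*0.000000 + p_m*0.000000 + p_d*0.000000] = 0.000000
  V(2,-1) = exp(-r*dt) * [p_u*0.300000 + p_m*0.000000 + p_d*0.000000] = 0.048041
  V(2,+0) = exp(-r*dt) * [p_u*14.782295 + p_m*0.300000 + p_d*0.000000] = 2.566768
  V(2,+1) = exp(-r*dt) * [p_u*31.692661 + p_m*14.782295 + p_d*0.300000] = 14.961255
  V(2,+2) = exp(-r*dt) * [p_u*51.438186 + p_m*31.692661 + p_d*14.782295] = 31.871591
  V(1,-1) = exp(-r*dt) * [p_u*2.566768 + p_m*0.048041 + p_d*0.000000] = 0.442994
  V(1,+0) = exp(-r*dt) * [p_u*14.961255 + p_m*2.566768 + p_d*0.048041] = 4.111747
  V(1,+1) = exp(-r*dt) * [p_u*31.871591 + p_m*14.961255 + p_d*2.566768] = 15.499992
  V(0,+0) = exp(-r*dt) * [p_u*15.499992 + p_m*4.111747 + p_d*0.442994] = 5.293992

Answer: Price = V(0,0) = 5.2940


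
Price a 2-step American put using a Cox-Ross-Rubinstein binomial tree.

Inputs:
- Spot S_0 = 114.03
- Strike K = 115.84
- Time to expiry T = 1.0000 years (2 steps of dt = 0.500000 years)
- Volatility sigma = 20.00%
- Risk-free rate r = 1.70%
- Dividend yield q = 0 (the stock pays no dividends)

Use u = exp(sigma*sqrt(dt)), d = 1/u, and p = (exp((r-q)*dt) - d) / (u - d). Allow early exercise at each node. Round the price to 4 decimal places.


dt = T/N = 0.500000
u = exp(sigma*sqrt(dt)) = 1.151910; d = 1/u = 0.868123
p = (exp((r-q)*dt) - d) / (u - d) = 0.494783
Discount per step: exp(-r*dt) = 0.991536
Stock lattice S(k, i) with i counting down-moves:
  k=0: S(0,0) = 114.0300
  k=1: S(1,0) = 131.3523; S(1,1) = 98.9921
  k=2: S(2,0) = 151.3060; S(2,1) = 114.0300; S(2,2) = 85.9374
Terminal payoffs V(N, i) = max(K - S_T, 0):
  V(2,0) = 0.000000; V(2,1) = 1.810000; V(2,2) = 29.902623
Backward induction: V(k, i) = exp(-r*dt) * [p * V(k+1, i) + (1-p) * V(k+1, i+1)]; then take max(V_cont, immediate exercise) for American.
  V(1,0) = exp(-r*dt) * [p*0.000000 + (1-p)*1.810000] = 0.906703; exercise = 0.000000; V(1,0) = max -> 0.906703
  V(1,1) = exp(-r*dt) * [p*1.810000 + (1-p)*29.902623] = 15.867416; exercise = 16.847884; V(1,1) = max -> 16.847884
  V(0,0) = exp(-r*dt) * [p*0.906703 + (1-p)*16.847884] = 8.884614; exercise = 1.810000; V(0,0) = max -> 8.884614

Answer: Price = V(0,0) = 8.8846


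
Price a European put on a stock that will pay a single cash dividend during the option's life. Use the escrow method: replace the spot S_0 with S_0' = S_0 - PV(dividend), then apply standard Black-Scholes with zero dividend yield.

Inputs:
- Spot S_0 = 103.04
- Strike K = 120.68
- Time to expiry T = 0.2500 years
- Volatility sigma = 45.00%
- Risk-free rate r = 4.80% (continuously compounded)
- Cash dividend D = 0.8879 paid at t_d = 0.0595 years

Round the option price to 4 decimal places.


Answer: Price = 20.6977

Derivation:
PV(D) = D * exp(-r * t_d) = 0.8879 * 0.99714807 = 0.88536778
S_0' = S_0 - PV(D) = 103.0400 - 0.88536778 = 102.15463222
d1 = (ln(S_0'/K) + (r + sigma^2/2)*T) / (sigma*sqrt(T)) = -0.57485443
d2 = d1 - sigma*sqrt(T) = -0.79985443
exp(-rT) = 0.98807171
N(-d1) = 0.71730512; N(-d2) = 0.78810243
P = K * exp(-rT) * N(-d2) - S_0' * N(-d1) = 120.6800 * 0.98807171 * 0.78810243 - 102.15463222 * 0.71730512 = 20.6977


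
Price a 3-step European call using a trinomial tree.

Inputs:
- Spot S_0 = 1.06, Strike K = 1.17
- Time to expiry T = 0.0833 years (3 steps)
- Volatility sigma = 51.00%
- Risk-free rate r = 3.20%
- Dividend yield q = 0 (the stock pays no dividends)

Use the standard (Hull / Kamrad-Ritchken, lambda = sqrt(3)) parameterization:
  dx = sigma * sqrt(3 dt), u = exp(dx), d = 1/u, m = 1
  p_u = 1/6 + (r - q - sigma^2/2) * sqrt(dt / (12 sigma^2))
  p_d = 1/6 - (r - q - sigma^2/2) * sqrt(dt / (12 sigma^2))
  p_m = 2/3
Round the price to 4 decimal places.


Answer: Price = V(0,0) = 0.0273

Derivation:
dt = T/N = 0.027767; dx = sigma*sqrt(3*dt) = 0.147195
u = exp(dx) = 1.158580; d = 1/u = 0.863126
p_u = 0.157419, p_m = 0.666667, p_d = 0.175915
Discount per step: exp(-r*dt) = 0.999112
Stock lattice S(k, j) with j the centered position index:
  k=0: S(0,+0) = 1.0600
  k=1: S(1,-1) = 0.9149; S(1,+0) = 1.0600; S(1,+1) = 1.2281
  k=2: S(2,-2) = 0.7897; S(2,-1) = 0.9149; S(2,+0) = 1.0600; S(2,+1) = 1.2281; S(2,+2) = 1.4228
  k=3: S(3,-3) = 0.6816; S(3,-2) = 0.7897; S(3,-1) = 0.9149; S(3,+0) = 1.0600; S(3,+1) = 1.2281; S(3,+2) = 1.4228; S(3,+3) = 1.6485
Terminal payoffs V(N, j) = max(S_T - K, 0):
  V(3,-3) = 0.000000; V(3,-2) = 0.000000; V(3,-1) = 0.000000; V(3,+0) = 0.000000; V(3,+1) = 0.058094; V(3,+2) = 0.252845; V(3,+3) = 0.478480
Backward induction: V(k, j) = exp(-r*dt) * [p_u * V(k+1, j+1) + p_m * V(k+1, j) + p_d * V(k+1, j-1)]
  V(2,-2) = exp(-r*dt) * [p_u*0.000000 + p_m*0.000000 + p_d*0.000000] = 0.000000
  V(2,-1) = exp(-r*dt) * [p_u*0.000000 + p_m*0.000000 + p_d*0.000000] = 0.000000
  V(2,+0) = exp(-r*dt) * [p_u*0.058094 + p_m*0.000000 + p_d*0.000000] = 0.009137
  V(2,+1) = exp(-r*dt) * [p_u*0.252845 + p_m*0.058094 + p_d*0.000000] = 0.078462
  V(2,+2) = exp(-r*dt) * [p_u*0.478480 + p_m*0.252845 + p_d*0.058094] = 0.253879
  V(1,-1) = exp(-r*dt) * [p_u*0.009137 + p_m*0.000000 + p_d*0.000000] = 0.001437
  V(1,+0) = exp(-r*dt) * [p_u*0.078462 + p_m*0.009137 + p_d*0.000000] = 0.018426
  V(1,+1) = exp(-r*dt) * [p_u*0.253879 + p_m*0.078462 + p_d*0.009137] = 0.093798
  V(0,+0) = exp(-r*dt) * [p_u*0.093798 + p_m*0.018426 + p_d*0.001437] = 0.027278


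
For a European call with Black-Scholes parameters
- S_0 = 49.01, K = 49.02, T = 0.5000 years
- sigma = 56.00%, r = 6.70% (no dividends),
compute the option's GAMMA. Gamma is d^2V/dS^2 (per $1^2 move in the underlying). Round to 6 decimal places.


d1 = 0.2820749481; d2 = -0.1139048494
phi(d1) = 0.3833826619; exp(-qT) = 1.0000000000; exp(-rT) = 0.9670549112
Gamma = exp(-qT) * phi(d1) / (S * sigma * sqrt(T)) = 1.0000000000 * 0.3833826619 / (49.0100 * 0.5600 * 0.7071067812) = 0.019755

Answer: Gamma = 0.019755


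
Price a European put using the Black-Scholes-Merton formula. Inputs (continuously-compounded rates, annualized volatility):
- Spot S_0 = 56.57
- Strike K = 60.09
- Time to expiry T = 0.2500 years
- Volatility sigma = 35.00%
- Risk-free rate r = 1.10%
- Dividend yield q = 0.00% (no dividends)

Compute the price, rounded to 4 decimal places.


Answer: Price = 5.9564

Derivation:
d1 = (ln(S/K) + (r - q + 0.5*sigma^2) * T) / (sigma * sqrt(T)) = -0.24172645
d2 = d1 - sigma * sqrt(T) = -0.41672645
exp(-rT) = 0.99725378; exp(-qT) = 1.00000000
P = K * exp(-rT) * N(-d2) - S_0 * exp(-qT) * N(-d1)
N(-d1) = 0.59550393; N(-d2) = 0.66156075
P = 60.0900 * 0.99725378 * 0.66156075 - 56.5700 * 1.00000000 * 0.59550393 = 5.9564


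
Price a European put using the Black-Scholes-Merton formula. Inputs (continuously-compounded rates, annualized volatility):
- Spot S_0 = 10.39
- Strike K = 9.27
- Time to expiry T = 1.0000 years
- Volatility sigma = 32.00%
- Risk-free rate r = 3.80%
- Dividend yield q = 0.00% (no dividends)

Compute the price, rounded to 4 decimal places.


d1 = (ln(S/K) + (r - q + 0.5*sigma^2) * T) / (sigma * sqrt(T)) = 0.63518883
d2 = d1 - sigma * sqrt(T) = 0.31518883
exp(-rT) = 0.96271294; exp(-qT) = 1.00000000
P = K * exp(-rT) * N(-d2) - S_0 * exp(-qT) * N(-d1)
N(-d1) = 0.26265263; N(-d2) = 0.37630914
P = 9.2700 * 0.96271294 * 0.37630914 - 10.3900 * 1.00000000 * 0.26265263 = 0.6294

Answer: Price = 0.6294


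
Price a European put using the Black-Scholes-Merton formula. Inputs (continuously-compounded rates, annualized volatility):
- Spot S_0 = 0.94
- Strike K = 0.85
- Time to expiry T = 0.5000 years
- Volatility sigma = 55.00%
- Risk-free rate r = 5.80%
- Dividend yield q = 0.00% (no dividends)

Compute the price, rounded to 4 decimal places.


d1 = (ln(S/K) + (r - q + 0.5*sigma^2) * T) / (sigma * sqrt(T)) = 0.52780642
d2 = d1 - sigma * sqrt(T) = 0.13889769
exp(-rT) = 0.97141646; exp(-qT) = 1.00000000
P = K * exp(-rT) * N(-d2) - S_0 * exp(-qT) * N(-d1)
N(-d1) = 0.29881685; N(-d2) = 0.44476550
P = 0.8500 * 0.97141646 * 0.44476550 - 0.9400 * 1.00000000 * 0.29881685 = 0.0864

Answer: Price = 0.0864


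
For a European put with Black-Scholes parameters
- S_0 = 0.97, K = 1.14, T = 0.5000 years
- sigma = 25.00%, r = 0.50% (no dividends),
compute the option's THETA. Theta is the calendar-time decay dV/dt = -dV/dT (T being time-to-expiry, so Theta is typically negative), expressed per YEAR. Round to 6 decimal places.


d1 = -0.8109805970; d2 = -0.9877572923
phi(d1) = 0.2871405972; exp(-qT) = 1.0000000000; exp(-rT) = 0.9975031224
Theta = -S*exp(-qT)*phi(d1)*sigma/(2*sqrt(T)) + r*K*exp(-rT)*N(-d2) - q*S*exp(-qT)*N(-d1)
N(-d1) = 0.7913115933; N(-d2) = 0.8383642359; sqrt(T) = 0.7071067812
Term 1 = -0.9700 * 1.0000000000 * 0.2871405972 * 0.2500 / (2 * 0.7071067812) = -0.0492369729
Term 2 = 0.0050 * 1.1400 * 0.9975031224 * 0.8383642359 = 0.0047667444
Term 3 = 0 (no dividend yield, q = 0)
Theta = -0.0492369729 + (0.0047667444) + (0.0000000000) = -0.044470

Answer: Theta = -0.044470


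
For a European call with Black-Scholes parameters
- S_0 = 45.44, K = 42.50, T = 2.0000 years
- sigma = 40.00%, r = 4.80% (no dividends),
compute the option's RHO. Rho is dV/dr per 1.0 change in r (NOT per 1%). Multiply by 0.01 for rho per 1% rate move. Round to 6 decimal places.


Answer: Rho = 38.767033

Derivation:
d1 = 0.5707919707; d2 = 0.0051065457
phi(d1) = 0.3389711528; exp(-qT) = 1.0000000000; exp(-rT) = 0.9084640161
N(d2) = 0.5020372081
Rho = K*T*exp(-rT)*N(d2) = 42.5000 * 2.0000 * 0.9084640161 * 0.5020372081 = 38.767033


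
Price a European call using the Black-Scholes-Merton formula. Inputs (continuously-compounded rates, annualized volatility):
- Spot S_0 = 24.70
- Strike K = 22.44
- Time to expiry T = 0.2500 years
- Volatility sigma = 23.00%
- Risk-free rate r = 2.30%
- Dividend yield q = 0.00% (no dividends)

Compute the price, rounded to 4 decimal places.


Answer: Price = 2.6673

Derivation:
d1 = (ln(S/K) + (r - q + 0.5*sigma^2) * T) / (sigma * sqrt(T)) = 0.94191881
d2 = d1 - sigma * sqrt(T) = 0.82691881
exp(-rT) = 0.99426650; exp(-qT) = 1.00000000
C = S_0 * exp(-qT) * N(d1) - K * exp(-rT) * N(d2)
N(d1) = 0.82688290; N(d2) = 0.79585846
C = 24.7000 * 1.00000000 * 0.82688290 - 22.4400 * 0.99426650 * 0.79585846 = 2.6673


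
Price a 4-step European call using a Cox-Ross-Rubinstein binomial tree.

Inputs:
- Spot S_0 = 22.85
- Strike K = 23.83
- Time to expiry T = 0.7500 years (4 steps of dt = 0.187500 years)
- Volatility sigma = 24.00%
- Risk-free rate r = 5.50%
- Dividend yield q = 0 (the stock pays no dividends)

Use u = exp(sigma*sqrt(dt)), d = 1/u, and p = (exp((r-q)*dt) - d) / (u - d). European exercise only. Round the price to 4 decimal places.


Answer: Price = V(0,0) = 1.9094

Derivation:
dt = T/N = 0.187500
u = exp(sigma*sqrt(dt)) = 1.109515; d = 1/u = 0.901295
p = (exp((r-q)*dt) - d) / (u - d) = 0.523826
Discount per step: exp(-r*dt) = 0.989740
Stock lattice S(k, i) with i counting down-moves:
  k=0: S(0,0) = 22.8500
  k=1: S(1,0) = 25.3524; S(1,1) = 20.5946
  k=2: S(2,0) = 28.1289; S(2,1) = 22.8500; S(2,2) = 18.5618
  k=3: S(3,0) = 31.2094; S(3,1) = 25.3524; S(3,2) = 20.5946; S(3,3) = 16.7296
  k=4: S(4,0) = 34.6273; S(4,1) = 28.1289; S(4,2) = 22.8500; S(4,3) = 18.5618; S(4,4) = 15.0783
Terminal payoffs V(N, i) = max(S_T - K, 0):
  V(4,0) = 10.797332; V(4,1) = 4.298891; V(4,2) = 0.000000; V(4,3) = 0.000000; V(4,4) = 0.000000
Backward induction: V(k, i) = exp(-r*dt) * [p * V(k+1, i) + (1-p) * V(k+1, i+1)].
  V(3,0) = exp(-r*dt) * [p*10.797332 + (1-p)*4.298891] = 7.623913
  V(3,1) = exp(-r*dt) * [p*4.298891 + (1-p)*0.000000] = 2.228767
  V(3,2) = exp(-r*dt) * [p*0.000000 + (1-p)*0.000000] = 0.000000
  V(3,3) = exp(-r*dt) * [p*0.000000 + (1-p)*0.000000] = 0.000000
  V(2,0) = exp(-r*dt) * [p*7.623913 + (1-p)*2.228767] = 5.003022
  V(2,1) = exp(-r*dt) * [p*2.228767 + (1-p)*0.000000] = 1.155507
  V(2,2) = exp(-r*dt) * [p*0.000000 + (1-p)*0.000000] = 0.000000
  V(1,0) = exp(-r*dt) * [p*5.003022 + (1-p)*1.155507] = 3.138402
  V(1,1) = exp(-r*dt) * [p*1.155507 + (1-p)*0.000000] = 0.599075
  V(0,0) = exp(-r*dt) * [p*3.138402 + (1-p)*0.599075] = 1.909447


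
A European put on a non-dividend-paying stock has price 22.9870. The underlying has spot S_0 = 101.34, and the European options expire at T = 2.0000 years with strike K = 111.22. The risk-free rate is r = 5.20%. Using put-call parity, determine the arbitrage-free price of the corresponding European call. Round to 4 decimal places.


Answer: Call price = 24.0927

Derivation:
Put-call parity: C - P = S_0 * exp(-qT) - K * exp(-rT).
S_0 * exp(-qT) = 101.3400 * 1.00000000 = 101.34000000
K * exp(-rT) = 111.2200 * 0.90122530 = 100.23427758
C = P + S*exp(-qT) - K*exp(-rT)
C = 22.9870 + 101.34000000 - 100.23427758 = 24.0927


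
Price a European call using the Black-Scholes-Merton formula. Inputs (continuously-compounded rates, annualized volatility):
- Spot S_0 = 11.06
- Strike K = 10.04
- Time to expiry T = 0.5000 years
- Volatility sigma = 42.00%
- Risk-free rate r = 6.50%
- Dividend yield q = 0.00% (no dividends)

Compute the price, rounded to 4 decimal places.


d1 = (ln(S/K) + (r - q + 0.5*sigma^2) * T) / (sigma * sqrt(T)) = 0.58372635
d2 = d1 - sigma * sqrt(T) = 0.28674150
exp(-rT) = 0.96802245; exp(-qT) = 1.00000000
C = S_0 * exp(-qT) * N(d1) - K * exp(-rT) * N(d2)
N(d1) = 0.72029778; N(d2) = 0.61284487
C = 11.0600 * 1.00000000 * 0.72029778 - 10.0400 * 0.96802245 * 0.61284487 = 2.0103

Answer: Price = 2.0103


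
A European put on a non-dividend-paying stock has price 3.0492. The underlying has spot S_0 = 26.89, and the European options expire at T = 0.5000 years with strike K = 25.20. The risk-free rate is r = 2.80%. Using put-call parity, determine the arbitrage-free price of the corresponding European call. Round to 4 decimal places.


Answer: Call price = 5.0895

Derivation:
Put-call parity: C - P = S_0 * exp(-qT) - K * exp(-rT).
S_0 * exp(-qT) = 26.8900 * 1.00000000 = 26.89000000
K * exp(-rT) = 25.2000 * 0.98609754 = 24.84965812
C = P + S*exp(-qT) - K*exp(-rT)
C = 3.0492 + 26.89000000 - 24.84965812 = 5.0895


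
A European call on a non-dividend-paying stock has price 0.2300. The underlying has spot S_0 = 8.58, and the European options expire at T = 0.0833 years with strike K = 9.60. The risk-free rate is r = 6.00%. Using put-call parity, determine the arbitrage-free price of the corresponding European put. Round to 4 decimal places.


Answer: Put price = 1.2021

Derivation:
Put-call parity: C - P = S_0 * exp(-qT) - K * exp(-rT).
S_0 * exp(-qT) = 8.5800 * 1.00000000 = 8.58000000
K * exp(-rT) = 9.6000 * 0.99501447 = 9.55213890
P = C - S*exp(-qT) + K*exp(-rT)
P = 0.2300 - 8.58000000 + 9.55213890 = 1.2021


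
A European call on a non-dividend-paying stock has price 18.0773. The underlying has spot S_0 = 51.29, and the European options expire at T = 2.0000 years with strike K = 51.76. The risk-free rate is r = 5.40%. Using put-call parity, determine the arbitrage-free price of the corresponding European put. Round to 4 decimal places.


Answer: Put price = 13.2485

Derivation:
Put-call parity: C - P = S_0 * exp(-qT) - K * exp(-rT).
S_0 * exp(-qT) = 51.2900 * 1.00000000 = 51.29000000
K * exp(-rT) = 51.7600 * 0.89762760 = 46.46120439
P = C - S*exp(-qT) + K*exp(-rT)
P = 18.0773 - 51.29000000 + 46.46120439 = 13.2485


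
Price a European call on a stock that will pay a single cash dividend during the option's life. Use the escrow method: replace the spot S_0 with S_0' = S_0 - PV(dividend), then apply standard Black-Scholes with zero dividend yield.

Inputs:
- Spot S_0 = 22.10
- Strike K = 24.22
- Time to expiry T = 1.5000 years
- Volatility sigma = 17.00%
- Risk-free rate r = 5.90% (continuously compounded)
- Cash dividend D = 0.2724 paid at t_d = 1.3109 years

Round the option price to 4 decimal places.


Answer: Price = 1.6688

Derivation:
PV(D) = D * exp(-r * t_d) = 0.2724 * 0.92557224 = 0.25212588
S_0' = S_0 - PV(D) = 22.1000 - 0.25212588 = 21.84787412
d1 = (ln(S_0'/K) + (r + sigma^2/2)*T) / (sigma*sqrt(T)) = 0.03410019
d2 = d1 - sigma*sqrt(T) = -0.17410644
exp(-rT) = 0.91530311
N(d1) = 0.51360137; N(d2) = 0.43089090
C = S_0' * N(d1) - K * exp(-rT) * N(d2) = 21.84787412 * 0.51360137 - 24.2200 * 0.91530311 * 0.43089090 = 1.6688


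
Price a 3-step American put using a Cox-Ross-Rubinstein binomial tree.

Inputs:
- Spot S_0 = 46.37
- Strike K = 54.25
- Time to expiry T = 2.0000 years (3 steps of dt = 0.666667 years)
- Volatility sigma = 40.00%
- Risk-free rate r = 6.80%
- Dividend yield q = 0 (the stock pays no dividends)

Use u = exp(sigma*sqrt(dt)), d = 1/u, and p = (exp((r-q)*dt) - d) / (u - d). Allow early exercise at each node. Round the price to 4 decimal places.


Answer: Price = V(0,0) = 12.4802

Derivation:
dt = T/N = 0.666667
u = exp(sigma*sqrt(dt)) = 1.386245; d = 1/u = 0.721373
p = (exp((r-q)*dt) - d) / (u - d) = 0.488821
Discount per step: exp(-r*dt) = 0.955679
Stock lattice S(k, i) with i counting down-moves:
  k=0: S(0,0) = 46.3700
  k=1: S(1,0) = 64.2802; S(1,1) = 33.4501
  k=2: S(2,0) = 89.1081; S(2,1) = 46.3700; S(2,2) = 24.1300
  k=3: S(3,0) = 123.5256; S(3,1) = 64.2802; S(3,2) = 33.4501; S(3,3) = 17.4067
Terminal payoffs V(N, i) = max(K - S_T, 0):
  V(3,0) = 0.000000; V(3,1) = 0.000000; V(3,2) = 20.799924; V(3,3) = 36.843272
Backward induction: V(k, i) = exp(-r*dt) * [p * V(k+1, i) + (1-p) * V(k+1, i+1)]; then take max(V_cont, immediate exercise) for American.
  V(2,0) = exp(-r*dt) * [p*0.000000 + (1-p)*0.000000] = 0.000000; exercise = 0.000000; V(2,0) = max -> 0.000000
  V(2,1) = exp(-r*dt) * [p*0.000000 + (1-p)*20.799924] = 10.161238; exercise = 7.880000; V(2,1) = max -> 10.161238
  V(2,2) = exp(-r*dt) * [p*20.799924 + (1-p)*36.843272] = 27.715589; exercise = 30.120011; V(2,2) = max -> 30.120011
  V(1,0) = exp(-r*dt) * [p*0.000000 + (1-p)*10.161238] = 4.963996; exercise = 0.000000; V(1,0) = max -> 4.963996
  V(1,1) = exp(-r*dt) * [p*10.161238 + (1-p)*30.120011] = 19.461196; exercise = 20.799924; V(1,1) = max -> 20.799924
  V(0,0) = exp(-r*dt) * [p*4.963996 + (1-p)*20.799924] = 12.480198; exercise = 7.880000; V(0,0) = max -> 12.480198


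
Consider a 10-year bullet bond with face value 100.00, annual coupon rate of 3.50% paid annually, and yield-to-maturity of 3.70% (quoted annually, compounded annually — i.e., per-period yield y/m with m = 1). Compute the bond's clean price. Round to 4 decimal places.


Answer: Price = 98.3533

Derivation:
Coupon per period c = face * coupon_rate / m = 3.500000
Periods per year m = 1; per-period yield y/m = 0.037000
Number of cashflows N = 10
Cashflows (t years, CF_t, discount factor 1/(1+y/m)^(m*t), PV):
  t = 1.0000: CF_t = 3.500000, DF = 0.964320, PV = 3.375121
  t = 2.0000: CF_t = 3.500000, DF = 0.929913, PV = 3.254697
  t = 3.0000: CF_t = 3.500000, DF = 0.896734, PV = 3.138570
  t = 4.0000: CF_t = 3.500000, DF = 0.864739, PV = 3.026586
  t = 5.0000: CF_t = 3.500000, DF = 0.833885, PV = 2.918598
  t = 6.0000: CF_t = 3.500000, DF = 0.804132, PV = 2.814463
  t = 7.0000: CF_t = 3.500000, DF = 0.775441, PV = 2.714043
  t = 8.0000: CF_t = 3.500000, DF = 0.747773, PV = 2.617207
  t = 9.0000: CF_t = 3.500000, DF = 0.721093, PV = 2.523825
  t = 10.0000: CF_t = 103.500000, DF = 0.695364, PV = 71.970213
Price P = sum_t PV_t = 98.353321


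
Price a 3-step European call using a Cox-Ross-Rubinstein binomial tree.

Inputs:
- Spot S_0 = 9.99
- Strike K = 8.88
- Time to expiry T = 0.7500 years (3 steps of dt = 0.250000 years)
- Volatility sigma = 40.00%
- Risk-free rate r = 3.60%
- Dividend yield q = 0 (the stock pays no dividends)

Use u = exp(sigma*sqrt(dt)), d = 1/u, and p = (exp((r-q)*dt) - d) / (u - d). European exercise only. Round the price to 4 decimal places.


Answer: Price = V(0,0) = 2.1006

Derivation:
dt = T/N = 0.250000
u = exp(sigma*sqrt(dt)) = 1.221403; d = 1/u = 0.818731
p = (exp((r-q)*dt) - d) / (u - d) = 0.472618
Discount per step: exp(-r*dt) = 0.991040
Stock lattice S(k, i) with i counting down-moves:
  k=0: S(0,0) = 9.9900
  k=1: S(1,0) = 12.2018; S(1,1) = 8.1791
  k=2: S(2,0) = 14.9033; S(2,1) = 9.9900; S(2,2) = 6.6965
  k=3: S(3,0) = 18.2030; S(3,1) = 12.2018; S(3,2) = 8.1791; S(3,3) = 5.4826
Terminal payoffs V(N, i) = max(S_T - K, 0):
  V(3,0) = 9.322967; V(3,1) = 3.321814; V(3,2) = 0.000000; V(3,3) = 0.000000
Backward induction: V(k, i) = exp(-r*dt) * [p * V(k+1, i) + (1-p) * V(k+1, i+1)].
  V(2,0) = exp(-r*dt) * [p*9.322967 + (1-p)*3.321814] = 6.102890
  V(2,1) = exp(-r*dt) * [p*3.321814 + (1-p)*0.000000] = 1.555881
  V(2,2) = exp(-r*dt) * [p*0.000000 + (1-p)*0.000000] = 0.000000
  V(1,0) = exp(-r*dt) * [p*6.102890 + (1-p)*1.555881] = 3.671683
  V(1,1) = exp(-r*dt) * [p*1.555881 + (1-p)*0.000000] = 0.728749
  V(0,0) = exp(-r*dt) * [p*3.671683 + (1-p)*0.728749] = 2.100640


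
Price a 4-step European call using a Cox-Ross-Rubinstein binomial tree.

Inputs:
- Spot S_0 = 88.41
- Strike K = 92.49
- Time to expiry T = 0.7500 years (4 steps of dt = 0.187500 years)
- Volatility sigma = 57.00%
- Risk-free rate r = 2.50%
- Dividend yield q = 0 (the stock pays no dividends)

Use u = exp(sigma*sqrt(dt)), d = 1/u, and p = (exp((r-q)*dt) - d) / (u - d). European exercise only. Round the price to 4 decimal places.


dt = T/N = 0.187500
u = exp(sigma*sqrt(dt)) = 1.279945; d = 1/u = 0.781283
p = (exp((r-q)*dt) - d) / (u - d) = 0.448029
Discount per step: exp(-r*dt) = 0.995323
Stock lattice S(k, i) with i counting down-moves:
  k=0: S(0,0) = 88.4100
  k=1: S(1,0) = 113.1600; S(1,1) = 69.0733
  k=2: S(2,0) = 144.8385; S(2,1) = 88.4100; S(2,2) = 53.9658
  k=3: S(3,0) = 185.3854; S(3,1) = 113.1600; S(3,2) = 69.0733; S(3,3) = 42.1626
  k=4: S(4,0) = 237.2831; S(4,1) = 144.8385; S(4,2) = 88.4100; S(4,3) = 53.9658; S(4,4) = 32.9409
Terminal payoffs V(N, i) = max(S_T - K, 0):
  V(4,0) = 144.793124; V(4,1) = 52.348534; V(4,2) = 0.000000; V(4,3) = 0.000000; V(4,4) = 0.000000
Backward induction: V(k, i) = exp(-r*dt) * [p * V(k+1, i) + (1-p) * V(k+1, i+1)].
  V(3,0) = exp(-r*dt) * [p*144.793124 + (1-p)*52.348534] = 93.327915
  V(3,1) = exp(-r*dt) * [p*52.348534 + (1-p)*0.000000] = 23.343994
  V(3,2) = exp(-r*dt) * [p*0.000000 + (1-p)*0.000000] = 0.000000
  V(3,3) = exp(-r*dt) * [p*0.000000 + (1-p)*0.000000] = 0.000000
  V(2,0) = exp(-r*dt) * [p*93.327915 + (1-p)*23.343994] = 54.443038
  V(2,1) = exp(-r*dt) * [p*23.343994 + (1-p)*0.000000] = 10.409881
  V(2,2) = exp(-r*dt) * [p*0.000000 + (1-p)*0.000000] = 0.000000
  V(1,0) = exp(-r*dt) * [p*54.443038 + (1-p)*10.409881] = 29.997083
  V(1,1) = exp(-r*dt) * [p*10.409881 + (1-p)*0.000000] = 4.642121
  V(0,0) = exp(-r*dt) * [p*29.997083 + (1-p)*4.642121] = 15.927052

Answer: Price = V(0,0) = 15.9271


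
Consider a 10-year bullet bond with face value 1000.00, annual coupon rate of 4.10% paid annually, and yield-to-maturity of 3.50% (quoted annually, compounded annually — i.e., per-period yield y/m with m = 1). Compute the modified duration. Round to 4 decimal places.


Answer: Modified duration = 8.1609

Derivation:
Coupon per period c = face * coupon_rate / m = 41.000000
Periods per year m = 1; per-period yield y/m = 0.035000
Number of cashflows N = 10
Cashflows (t years, CF_t, discount factor 1/(1+y/m)^(m*t), PV):
  t = 1.0000: CF_t = 41.000000, DF = 0.966184, PV = 39.613527
  t = 2.0000: CF_t = 41.000000, DF = 0.933511, PV = 38.273939
  t = 3.0000: CF_t = 41.000000, DF = 0.901943, PV = 36.979651
  t = 4.0000: CF_t = 41.000000, DF = 0.871442, PV = 35.729131
  t = 5.0000: CF_t = 41.000000, DF = 0.841973, PV = 34.520900
  t = 6.0000: CF_t = 41.000000, DF = 0.813501, PV = 33.353526
  t = 7.0000: CF_t = 41.000000, DF = 0.785991, PV = 32.225629
  t = 8.0000: CF_t = 41.000000, DF = 0.759412, PV = 31.135874
  t = 9.0000: CF_t = 41.000000, DF = 0.733731, PV = 30.082970
  t = 10.0000: CF_t = 1041.000000, DF = 0.708919, PV = 737.984485
Price P = sum_t PV_t = 1049.899632
First compute Macaulay numerator sum_t t * PV_t:
  t * PV_t at t = 1.0000: 39.613527
  t * PV_t at t = 2.0000: 76.547877
  t * PV_t at t = 3.0000: 110.938953
  t * PV_t at t = 4.0000: 142.916525
  t * PV_t at t = 5.0000: 172.604499
  t * PV_t at t = 6.0000: 200.121158
  t * PV_t at t = 7.0000: 225.579406
  t * PV_t at t = 8.0000: 249.086990
  t * PV_t at t = 9.0000: 270.746729
  t * PV_t at t = 10.0000: 7379.844851
Macaulay duration D = 8868.000515 / 1049.899632 = 8.446522
Modified duration = D / (1 + y/m) = 8.446522 / (1 + 0.035000) = 8.160891


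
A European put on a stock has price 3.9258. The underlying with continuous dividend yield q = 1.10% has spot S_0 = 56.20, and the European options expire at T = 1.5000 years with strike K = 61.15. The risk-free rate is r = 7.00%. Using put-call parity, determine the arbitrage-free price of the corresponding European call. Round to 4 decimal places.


Answer: Call price = 4.1513

Derivation:
Put-call parity: C - P = S_0 * exp(-qT) - K * exp(-rT).
S_0 * exp(-qT) = 56.2000 * 0.98363538 = 55.28030832
K * exp(-rT) = 61.1500 * 0.90032452 = 55.05484456
C = P + S*exp(-qT) - K*exp(-rT)
C = 3.9258 + 55.28030832 - 55.05484456 = 4.1513


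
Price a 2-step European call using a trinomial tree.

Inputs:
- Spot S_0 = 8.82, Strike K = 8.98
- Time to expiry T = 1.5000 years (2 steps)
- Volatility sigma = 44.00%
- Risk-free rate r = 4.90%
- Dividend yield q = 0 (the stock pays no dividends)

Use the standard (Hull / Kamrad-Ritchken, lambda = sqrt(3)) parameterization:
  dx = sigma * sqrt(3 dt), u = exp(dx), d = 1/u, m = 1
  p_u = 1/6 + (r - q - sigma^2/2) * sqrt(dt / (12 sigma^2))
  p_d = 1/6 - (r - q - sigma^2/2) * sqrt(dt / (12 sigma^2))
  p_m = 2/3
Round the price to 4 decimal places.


dt = T/N = 0.750000; dx = sigma*sqrt(3*dt) = 0.660000
u = exp(dx) = 1.934792; d = 1/u = 0.516851
p_u = 0.139508, p_m = 0.666667, p_d = 0.193826
Discount per step: exp(-r*dt) = 0.963917
Stock lattice S(k, j) with j the centered position index:
  k=0: S(0,+0) = 8.8200
  k=1: S(1,-1) = 4.5586; S(1,+0) = 8.8200; S(1,+1) = 17.0649
  k=2: S(2,-2) = 2.3561; S(2,-1) = 4.5586; S(2,+0) = 8.8200; S(2,+1) = 17.0649; S(2,+2) = 33.0170
Terminal payoffs V(N, j) = max(S_T - K, 0):
  V(2,-2) = 0.000000; V(2,-1) = 0.000000; V(2,+0) = 0.000000; V(2,+1) = 8.084868; V(2,+2) = 24.036977
Backward induction: V(k, j) = exp(-r*dt) * [p_u * V(k+1, j+1) + p_m * V(k+1, j) + p_d * V(k+1, j-1)]
  V(1,-1) = exp(-r*dt) * [p_u*0.000000 + p_m*0.000000 + p_d*0.000000] = 0.000000
  V(1,+0) = exp(-r*dt) * [p_u*8.084868 + p_m*0.000000 + p_d*0.000000] = 1.087202
  V(1,+1) = exp(-r*dt) * [p_u*24.036977 + p_m*8.084868 + p_d*0.000000] = 8.427771
  V(0,+0) = exp(-r*dt) * [p_u*8.427771 + p_m*1.087202 + p_d*0.000000] = 1.831962

Answer: Price = V(0,0) = 1.8320


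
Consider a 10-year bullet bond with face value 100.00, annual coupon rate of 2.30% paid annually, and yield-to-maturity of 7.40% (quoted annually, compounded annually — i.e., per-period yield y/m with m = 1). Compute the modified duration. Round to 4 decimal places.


Answer: Modified duration = 8.1530

Derivation:
Coupon per period c = face * coupon_rate / m = 2.300000
Periods per year m = 1; per-period yield y/m = 0.074000
Number of cashflows N = 10
Cashflows (t years, CF_t, discount factor 1/(1+y/m)^(m*t), PV):
  t = 1.0000: CF_t = 2.300000, DF = 0.931099, PV = 2.141527
  t = 2.0000: CF_t = 2.300000, DF = 0.866945, PV = 1.993973
  t = 3.0000: CF_t = 2.300000, DF = 0.807211, PV = 1.856586
  t = 4.0000: CF_t = 2.300000, DF = 0.751593, PV = 1.728664
  t = 5.0000: CF_t = 2.300000, DF = 0.699808, PV = 1.609557
  t = 6.0000: CF_t = 2.300000, DF = 0.651590, PV = 1.498657
  t = 7.0000: CF_t = 2.300000, DF = 0.606694, PV = 1.395397
  t = 8.0000: CF_t = 2.300000, DF = 0.564892, PV = 1.299253
  t = 9.0000: CF_t = 2.300000, DF = 0.525971, PV = 1.209732
  t = 10.0000: CF_t = 102.300000, DF = 0.489731, PV = 50.099434
Price P = sum_t PV_t = 64.832780
First compute Macaulay numerator sum_t t * PV_t:
  t * PV_t at t = 1.0000: 2.141527
  t * PV_t at t = 2.0000: 3.987946
  t * PV_t at t = 3.0000: 5.569757
  t * PV_t at t = 4.0000: 6.914658
  t * PV_t at t = 5.0000: 8.047786
  t * PV_t at t = 6.0000: 8.991940
  t * PV_t at t = 7.0000: 9.767781
  t * PV_t at t = 8.0000: 10.394021
  t * PV_t at t = 9.0000: 10.887591
  t * PV_t at t = 10.0000: 500.994341
Macaulay duration D = 567.697348 / 64.832780 = 8.756332
Modified duration = D / (1 + y/m) = 8.756332 / (1 + 0.074000) = 8.153009
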